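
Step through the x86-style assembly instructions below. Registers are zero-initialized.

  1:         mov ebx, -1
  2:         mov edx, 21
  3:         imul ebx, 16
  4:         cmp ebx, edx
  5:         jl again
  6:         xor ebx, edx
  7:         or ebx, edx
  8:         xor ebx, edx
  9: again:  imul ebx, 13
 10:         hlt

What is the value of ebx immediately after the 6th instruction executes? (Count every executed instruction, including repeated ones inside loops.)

mov ebx, -1 → ebx=-1
mov edx, 21 → edx=21
imul ebx, 16 → ebx=(-1)*16=-16
cmp ebx, edx  (cmp -16,21)
jl again: taken
imul ebx, 13 → ebx=(-16)*13=-208
After step 6: ebx = -208.

-208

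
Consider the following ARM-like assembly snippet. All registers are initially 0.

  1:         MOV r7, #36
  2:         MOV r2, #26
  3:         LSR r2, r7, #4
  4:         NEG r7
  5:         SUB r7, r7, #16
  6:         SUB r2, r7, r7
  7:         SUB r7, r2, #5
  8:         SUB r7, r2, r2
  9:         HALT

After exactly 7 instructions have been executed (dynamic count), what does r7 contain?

-5

after MOV r7, #36: r7=36
after MOV r2, #26: r2=26
after LSR r2, r7, #4: r2=36>>4=2
after NEG r7: r7=-(36)=-36
after SUB r7, r7, #16: r7=(-36)-16=-52
after SUB r2, r7, r7: r2=(-52)-(-52)=0
after SUB r7, r2, #5: r7=0-5=-5
After step 7: r7 = -5.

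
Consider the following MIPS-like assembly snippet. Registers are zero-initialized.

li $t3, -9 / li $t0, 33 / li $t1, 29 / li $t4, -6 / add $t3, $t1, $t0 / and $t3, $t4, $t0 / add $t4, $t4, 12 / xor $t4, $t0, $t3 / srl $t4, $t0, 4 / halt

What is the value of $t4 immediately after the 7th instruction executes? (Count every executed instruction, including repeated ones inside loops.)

6

li $t3, -9 → $t3=-9
li $t0, 33 → $t0=33
li $t1, 29 → $t1=29
li $t4, -6 → $t4=-6
add $t3, $t1, $t0 → $t3=29+33=62
and $t3, $t4, $t0 → $t3=(-6)&33=32
add $t4, $t4, 12 → $t4=(-6)+12=6
After step 7: $t4 = 6.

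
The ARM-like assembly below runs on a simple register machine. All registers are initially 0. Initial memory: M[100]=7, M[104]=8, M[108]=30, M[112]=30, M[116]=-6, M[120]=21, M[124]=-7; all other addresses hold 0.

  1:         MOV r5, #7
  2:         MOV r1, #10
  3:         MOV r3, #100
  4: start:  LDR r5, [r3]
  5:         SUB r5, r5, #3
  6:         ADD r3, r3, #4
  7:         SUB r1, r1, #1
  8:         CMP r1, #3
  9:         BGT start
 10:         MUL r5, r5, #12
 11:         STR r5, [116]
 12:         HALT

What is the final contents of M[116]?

MOV r5, #7 → r5=7
MOV r1, #10 → r1=10
MOV r3, #100 → r3=100
LDR r5, [r3] → r5=M[100]=7
SUB r5, r5, #3 → r5=7-3=4
ADD r3, r3, #4 → r3=100+4=104
SUB r1, r1, #1 → r1=10-1=9
CMP r1, #3  (cmp 9,3)
BGT start: taken
LDR r5, [r3] → r5=M[104]=8
SUB r5, r5, #3 → r5=8-3=5
ADD r3, r3, #4 → r3=104+4=108
SUB r1, r1, #1 → r1=9-1=8
CMP r1, #3  (cmp 8,3)
BGT start: taken
LDR r5, [r3] → r5=M[108]=30
SUB r5, r5, #3 → r5=30-3=27
ADD r3, r3, #4 → r3=108+4=112
SUB r1, r1, #1 → r1=8-1=7
CMP r1, #3  (cmp 7,3)
BGT start: taken
LDR r5, [r3] → r5=M[112]=30
SUB r5, r5, #3 → r5=30-3=27
ADD r3, r3, #4 → r3=112+4=116
SUB r1, r1, #1 → r1=7-1=6
CMP r1, #3  (cmp 6,3)
BGT start: taken
LDR r5, [r3] → r5=M[116]=-6
SUB r5, r5, #3 → r5=(-6)-3=-9
ADD r3, r3, #4 → r3=116+4=120
SUB r1, r1, #1 → r1=6-1=5
CMP r1, #3  (cmp 5,3)
BGT start: taken
LDR r5, [r3] → r5=M[120]=21
SUB r5, r5, #3 → r5=21-3=18
ADD r3, r3, #4 → r3=120+4=124
SUB r1, r1, #1 → r1=5-1=4
CMP r1, #3  (cmp 4,3)
BGT start: taken
LDR r5, [r3] → r5=M[124]=-7
SUB r5, r5, #3 → r5=(-7)-3=-10
ADD r3, r3, #4 → r3=124+4=128
SUB r1, r1, #1 → r1=4-1=3
CMP r1, #3  (cmp 3,3)
BGT start: not taken
MUL r5, r5, #12 → r5=(-10)*12=-120
STR r5, [116] → M[116]=-120
halt.

-120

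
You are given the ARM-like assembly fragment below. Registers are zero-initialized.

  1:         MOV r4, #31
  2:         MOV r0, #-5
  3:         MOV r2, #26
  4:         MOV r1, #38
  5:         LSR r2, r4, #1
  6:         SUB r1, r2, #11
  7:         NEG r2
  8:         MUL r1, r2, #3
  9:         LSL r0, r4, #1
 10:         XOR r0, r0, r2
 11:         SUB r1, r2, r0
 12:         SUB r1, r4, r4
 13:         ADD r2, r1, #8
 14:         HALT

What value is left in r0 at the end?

-49

MOV r4, #31 → r4=31
MOV r0, #-5 → r0=-5
MOV r2, #26 → r2=26
MOV r1, #38 → r1=38
LSR r2, r4, #1 → r2=31>>1=15
SUB r1, r2, #11 → r1=15-11=4
NEG r2 → r2=-(15)=-15
MUL r1, r2, #3 → r1=(-15)*3=-45
LSL r0, r4, #1 → r0=31<<1=62
XOR r0, r0, r2 → r0=62^(-15)=-49
SUB r1, r2, r0 → r1=(-15)-(-49)=34
SUB r1, r4, r4 → r1=31-31=0
ADD r2, r1, #8 → r2=0+8=8
halt.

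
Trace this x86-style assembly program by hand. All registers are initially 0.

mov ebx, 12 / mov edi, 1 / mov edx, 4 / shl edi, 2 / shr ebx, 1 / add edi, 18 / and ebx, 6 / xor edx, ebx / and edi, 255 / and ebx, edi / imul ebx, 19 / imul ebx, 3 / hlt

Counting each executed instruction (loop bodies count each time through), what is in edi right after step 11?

mov ebx, 12 → ebx=12
mov edi, 1 → edi=1
mov edx, 4 → edx=4
shl edi, 2 → edi=1<<2=4
shr ebx, 1 → ebx=12>>1=6
add edi, 18 → edi=4+18=22
and ebx, 6 → ebx=6&6=6
xor edx, ebx → edx=4^6=2
and edi, 255 → edi=22&255=22
and ebx, edi → ebx=6&22=6
imul ebx, 19 → ebx=6*19=114
After step 11: edi = 22.

22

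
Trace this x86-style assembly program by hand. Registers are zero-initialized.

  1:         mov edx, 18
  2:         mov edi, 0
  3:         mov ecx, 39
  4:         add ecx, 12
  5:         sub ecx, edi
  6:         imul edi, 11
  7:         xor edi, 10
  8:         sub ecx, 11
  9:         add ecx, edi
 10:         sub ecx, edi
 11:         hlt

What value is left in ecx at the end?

after mov edx, 18: edx=18
after mov edi, 0: edi=0
after mov ecx, 39: ecx=39
after add ecx, 12: ecx=39+12=51
after sub ecx, edi: ecx=51-0=51
after imul edi, 11: edi=0*11=0
after xor edi, 10: edi=0^10=10
after sub ecx, 11: ecx=51-11=40
after add ecx, edi: ecx=40+10=50
after sub ecx, edi: ecx=50-10=40
halt.

40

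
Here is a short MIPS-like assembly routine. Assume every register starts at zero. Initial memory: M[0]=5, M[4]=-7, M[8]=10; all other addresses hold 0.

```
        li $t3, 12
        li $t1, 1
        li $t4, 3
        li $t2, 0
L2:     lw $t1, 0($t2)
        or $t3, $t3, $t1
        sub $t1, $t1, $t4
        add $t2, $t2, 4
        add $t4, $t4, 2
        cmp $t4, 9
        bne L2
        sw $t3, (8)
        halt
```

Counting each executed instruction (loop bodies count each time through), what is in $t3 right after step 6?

$t3=12
$t1=1
$t4=3
$t2=0
$t1=M[0]=5
$t3=12|5=13
After step 6: $t3 = 13.

13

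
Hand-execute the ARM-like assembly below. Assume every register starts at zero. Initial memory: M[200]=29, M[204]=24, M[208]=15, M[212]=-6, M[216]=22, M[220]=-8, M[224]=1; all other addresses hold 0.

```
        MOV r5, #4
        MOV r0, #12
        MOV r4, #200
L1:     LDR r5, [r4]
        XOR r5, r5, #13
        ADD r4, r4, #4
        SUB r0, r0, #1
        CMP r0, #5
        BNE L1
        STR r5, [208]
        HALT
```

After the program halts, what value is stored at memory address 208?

r5=4
r0=12
r4=200
r5=M[200]=29
r5=29^13=16
r4=200+4=204
r0=12-1=11
CMP r0, #5  (cmp 11,5)
BNE L1: taken
r5=M[204]=24
r5=24^13=21
r4=204+4=208
r0=11-1=10
CMP r0, #5  (cmp 10,5)
BNE L1: taken
r5=M[208]=15
r5=15^13=2
r4=208+4=212
r0=10-1=9
CMP r0, #5  (cmp 9,5)
BNE L1: taken
r5=M[212]=-6
r5=(-6)^13=-9
r4=212+4=216
r0=9-1=8
CMP r0, #5  (cmp 8,5)
BNE L1: taken
r5=M[216]=22
r5=22^13=27
r4=216+4=220
r0=8-1=7
CMP r0, #5  (cmp 7,5)
BNE L1: taken
r5=M[220]=-8
r5=(-8)^13=-11
r4=220+4=224
r0=7-1=6
CMP r0, #5  (cmp 6,5)
BNE L1: taken
r5=M[224]=1
r5=1^13=12
r4=224+4=228
r0=6-1=5
CMP r0, #5  (cmp 5,5)
BNE L1: not taken
STR r5, [208] → M[208]=12
halt.

12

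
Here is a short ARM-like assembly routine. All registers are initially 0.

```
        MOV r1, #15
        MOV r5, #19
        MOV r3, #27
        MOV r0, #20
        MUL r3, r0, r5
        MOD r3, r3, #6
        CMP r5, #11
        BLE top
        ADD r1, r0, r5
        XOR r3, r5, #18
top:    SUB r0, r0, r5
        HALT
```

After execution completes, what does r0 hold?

1

r1=15
r5=19
r3=27
r0=20
r3=20*19=380
r3=380%6=2
CMP r5, #11  (cmp 19,11)
BLE top: not taken
r1=20+19=39
r3=19^18=1
r0=20-19=1
halt.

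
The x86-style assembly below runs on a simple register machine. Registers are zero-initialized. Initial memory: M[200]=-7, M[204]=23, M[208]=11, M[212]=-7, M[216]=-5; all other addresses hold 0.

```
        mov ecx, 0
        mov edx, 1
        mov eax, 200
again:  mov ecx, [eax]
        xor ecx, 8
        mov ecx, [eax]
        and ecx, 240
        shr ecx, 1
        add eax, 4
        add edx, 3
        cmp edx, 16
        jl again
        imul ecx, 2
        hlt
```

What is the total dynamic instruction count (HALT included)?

after mov ecx, 0: ecx=0
after mov edx, 1: edx=1
after mov eax, 200: eax=200
after mov ecx, [eax]: ecx=M[200]=-7
after xor ecx, 8: ecx=(-7)^8=-15
after mov ecx, [eax]: ecx=M[200]=-7
after and ecx, 240: ecx=(-7)&240=240
after shr ecx, 1: ecx=240>>1=120
after add eax, 4: eax=200+4=204
after add edx, 3: edx=1+3=4
cmp edx, 16  (cmp 4,16)
jl again: taken
after mov ecx, [eax]: ecx=M[204]=23
after xor ecx, 8: ecx=23^8=31
after mov ecx, [eax]: ecx=M[204]=23
after and ecx, 240: ecx=23&240=16
after shr ecx, 1: ecx=16>>1=8
after add eax, 4: eax=204+4=208
after add edx, 3: edx=4+3=7
cmp edx, 16  (cmp 7,16)
jl again: taken
after mov ecx, [eax]: ecx=M[208]=11
after xor ecx, 8: ecx=11^8=3
after mov ecx, [eax]: ecx=M[208]=11
after and ecx, 240: ecx=11&240=0
after shr ecx, 1: ecx=0>>1=0
after add eax, 4: eax=208+4=212
after add edx, 3: edx=7+3=10
cmp edx, 16  (cmp 10,16)
jl again: taken
after mov ecx, [eax]: ecx=M[212]=-7
after xor ecx, 8: ecx=(-7)^8=-15
after mov ecx, [eax]: ecx=M[212]=-7
after and ecx, 240: ecx=(-7)&240=240
after shr ecx, 1: ecx=240>>1=120
after add eax, 4: eax=212+4=216
after add edx, 3: edx=10+3=13
cmp edx, 16  (cmp 13,16)
jl again: taken
after mov ecx, [eax]: ecx=M[216]=-5
after xor ecx, 8: ecx=(-5)^8=-13
after mov ecx, [eax]: ecx=M[216]=-5
after and ecx, 240: ecx=(-5)&240=240
after shr ecx, 1: ecx=240>>1=120
after add eax, 4: eax=216+4=220
after add edx, 3: edx=13+3=16
cmp edx, 16  (cmp 16,16)
jl again: not taken
after imul ecx, 2: ecx=120*2=240
halt.
Total executed instructions: 50.

50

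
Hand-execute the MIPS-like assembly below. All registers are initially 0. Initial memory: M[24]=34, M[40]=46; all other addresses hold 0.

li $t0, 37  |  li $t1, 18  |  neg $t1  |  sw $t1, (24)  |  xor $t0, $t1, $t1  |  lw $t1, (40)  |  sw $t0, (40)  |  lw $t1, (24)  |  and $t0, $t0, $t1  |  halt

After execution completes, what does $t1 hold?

li $t0, 37 → $t0=37
li $t1, 18 → $t1=18
neg $t1 → $t1=-(18)=-18
sw $t1, (24) → M[24]=-18
xor $t0, $t1, $t1 → $t0=(-18)^(-18)=0
lw $t1, (40) → $t1=M[40]=46
sw $t0, (40) → M[40]=0
lw $t1, (24) → $t1=M[24]=-18
and $t0, $t0, $t1 → $t0=0&(-18)=0
halt.

-18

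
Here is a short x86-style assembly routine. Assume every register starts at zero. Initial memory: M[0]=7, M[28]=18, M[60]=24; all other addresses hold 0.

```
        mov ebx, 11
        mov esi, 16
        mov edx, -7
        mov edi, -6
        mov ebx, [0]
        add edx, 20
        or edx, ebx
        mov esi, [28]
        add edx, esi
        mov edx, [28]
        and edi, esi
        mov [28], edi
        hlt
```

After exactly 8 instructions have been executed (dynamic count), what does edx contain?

after mov ebx, 11: ebx=11
after mov esi, 16: esi=16
after mov edx, -7: edx=-7
after mov edi, -6: edi=-6
after mov ebx, [0]: ebx=M[0]=7
after add edx, 20: edx=(-7)+20=13
after or edx, ebx: edx=13|7=15
after mov esi, [28]: esi=M[28]=18
After step 8: edx = 15.

15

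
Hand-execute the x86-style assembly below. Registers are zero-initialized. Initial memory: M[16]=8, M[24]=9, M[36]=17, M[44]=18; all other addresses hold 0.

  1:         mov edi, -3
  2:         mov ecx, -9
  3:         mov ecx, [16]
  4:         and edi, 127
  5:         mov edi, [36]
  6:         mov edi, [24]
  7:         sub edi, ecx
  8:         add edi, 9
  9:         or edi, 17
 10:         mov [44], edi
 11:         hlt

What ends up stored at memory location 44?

27

after mov edi, -3: edi=-3
after mov ecx, -9: ecx=-9
after mov ecx, [16]: ecx=M[16]=8
after and edi, 127: edi=(-3)&127=125
after mov edi, [36]: edi=M[36]=17
after mov edi, [24]: edi=M[24]=9
after sub edi, ecx: edi=9-8=1
after add edi, 9: edi=1+9=10
after or edi, 17: edi=10|17=27
mov [44], edi → M[44]=27
halt.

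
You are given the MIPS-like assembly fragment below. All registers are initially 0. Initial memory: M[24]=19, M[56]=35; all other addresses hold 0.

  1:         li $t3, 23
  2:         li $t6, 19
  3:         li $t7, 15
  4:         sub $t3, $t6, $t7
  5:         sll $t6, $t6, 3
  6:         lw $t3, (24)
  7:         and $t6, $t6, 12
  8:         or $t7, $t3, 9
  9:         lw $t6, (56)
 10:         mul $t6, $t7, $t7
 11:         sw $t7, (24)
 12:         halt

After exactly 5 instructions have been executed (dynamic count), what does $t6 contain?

152

$t3=23
$t6=19
$t7=15
$t3=19-15=4
$t6=19<<3=152
After step 5: $t6 = 152.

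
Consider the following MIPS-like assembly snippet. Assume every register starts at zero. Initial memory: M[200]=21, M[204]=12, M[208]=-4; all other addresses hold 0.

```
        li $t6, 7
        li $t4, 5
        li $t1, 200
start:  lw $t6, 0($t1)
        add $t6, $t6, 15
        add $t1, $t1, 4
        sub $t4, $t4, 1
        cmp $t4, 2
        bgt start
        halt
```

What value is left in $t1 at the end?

212

li $t6, 7 → $t6=7
li $t4, 5 → $t4=5
li $t1, 200 → $t1=200
lw $t6, 0($t1) → $t6=M[200]=21
add $t6, $t6, 15 → $t6=21+15=36
add $t1, $t1, 4 → $t1=200+4=204
sub $t4, $t4, 1 → $t4=5-1=4
cmp $t4, 2  (cmp 4,2)
bgt start: taken
lw $t6, 0($t1) → $t6=M[204]=12
add $t6, $t6, 15 → $t6=12+15=27
add $t1, $t1, 4 → $t1=204+4=208
sub $t4, $t4, 1 → $t4=4-1=3
cmp $t4, 2  (cmp 3,2)
bgt start: taken
lw $t6, 0($t1) → $t6=M[208]=-4
add $t6, $t6, 15 → $t6=(-4)+15=11
add $t1, $t1, 4 → $t1=208+4=212
sub $t4, $t4, 1 → $t4=3-1=2
cmp $t4, 2  (cmp 2,2)
bgt start: not taken
halt.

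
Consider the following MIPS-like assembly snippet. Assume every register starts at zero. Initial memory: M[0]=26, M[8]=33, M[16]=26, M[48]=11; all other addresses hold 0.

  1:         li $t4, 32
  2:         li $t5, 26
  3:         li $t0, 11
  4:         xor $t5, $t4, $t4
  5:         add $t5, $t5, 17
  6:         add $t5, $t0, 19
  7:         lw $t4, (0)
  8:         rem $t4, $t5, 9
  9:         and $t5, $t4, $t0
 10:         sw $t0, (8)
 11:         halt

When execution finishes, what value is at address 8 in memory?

li $t4, 32 → $t4=32
li $t5, 26 → $t5=26
li $t0, 11 → $t0=11
xor $t5, $t4, $t4 → $t5=32^32=0
add $t5, $t5, 17 → $t5=0+17=17
add $t5, $t0, 19 → $t5=11+19=30
lw $t4, (0) → $t4=M[0]=26
rem $t4, $t5, 9 → $t4=30%9=3
and $t5, $t4, $t0 → $t5=3&11=3
sw $t0, (8) → M[8]=11
halt.

11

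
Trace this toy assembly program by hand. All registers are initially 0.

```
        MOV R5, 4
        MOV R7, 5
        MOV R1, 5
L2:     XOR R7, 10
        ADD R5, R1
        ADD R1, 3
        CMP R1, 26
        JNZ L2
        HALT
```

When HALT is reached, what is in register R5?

102

R5=4
R7=5
R1=5
R7=5^10=15
R5=4+5=9
R1=5+3=8
CMP R1, 26  (cmp 8,26)
JNZ L2: taken
R7=15^10=5
R5=9+8=17
R1=8+3=11
CMP R1, 26  (cmp 11,26)
JNZ L2: taken
R7=5^10=15
R5=17+11=28
R1=11+3=14
CMP R1, 26  (cmp 14,26)
JNZ L2: taken
R7=15^10=5
R5=28+14=42
R1=14+3=17
CMP R1, 26  (cmp 17,26)
JNZ L2: taken
R7=5^10=15
R5=42+17=59
R1=17+3=20
CMP R1, 26  (cmp 20,26)
JNZ L2: taken
R7=15^10=5
R5=59+20=79
R1=20+3=23
CMP R1, 26  (cmp 23,26)
JNZ L2: taken
R7=5^10=15
R5=79+23=102
R1=23+3=26
CMP R1, 26  (cmp 26,26)
JNZ L2: not taken
halt.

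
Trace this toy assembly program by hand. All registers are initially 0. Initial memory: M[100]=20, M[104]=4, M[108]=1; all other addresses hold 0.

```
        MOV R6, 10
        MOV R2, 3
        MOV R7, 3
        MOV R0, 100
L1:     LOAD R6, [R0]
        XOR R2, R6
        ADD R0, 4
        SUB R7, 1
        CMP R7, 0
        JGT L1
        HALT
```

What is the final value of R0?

112

R6=10
R2=3
R7=3
R0=100
R6=M[100]=20
R2=3^20=23
R0=100+4=104
R7=3-1=2
CMP R7, 0  (cmp 2,0)
JGT L1: taken
R6=M[104]=4
R2=23^4=19
R0=104+4=108
R7=2-1=1
CMP R7, 0  (cmp 1,0)
JGT L1: taken
R6=M[108]=1
R2=19^1=18
R0=108+4=112
R7=1-1=0
CMP R7, 0  (cmp 0,0)
JGT L1: not taken
halt.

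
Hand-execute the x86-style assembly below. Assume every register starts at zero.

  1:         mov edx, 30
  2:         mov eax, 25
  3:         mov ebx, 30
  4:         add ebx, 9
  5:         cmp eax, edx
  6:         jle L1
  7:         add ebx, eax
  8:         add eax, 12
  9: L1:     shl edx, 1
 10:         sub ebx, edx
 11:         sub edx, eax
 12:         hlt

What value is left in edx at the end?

35

after mov edx, 30: edx=30
after mov eax, 25: eax=25
after mov ebx, 30: ebx=30
after add ebx, 9: ebx=30+9=39
cmp eax, edx  (cmp 25,30)
jle L1: taken
after shl edx, 1: edx=30<<1=60
after sub ebx, edx: ebx=39-60=-21
after sub edx, eax: edx=60-25=35
halt.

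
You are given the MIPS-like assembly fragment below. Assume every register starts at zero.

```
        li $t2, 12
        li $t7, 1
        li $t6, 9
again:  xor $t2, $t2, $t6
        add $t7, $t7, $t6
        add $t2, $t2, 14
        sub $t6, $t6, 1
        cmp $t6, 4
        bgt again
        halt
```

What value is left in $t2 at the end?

$t2=12
$t7=1
$t6=9
$t2=12^9=5
$t7=1+9=10
$t2=5+14=19
$t6=9-1=8
cmp $t6, 4  (cmp 8,4)
bgt again: taken
$t2=19^8=27
$t7=10+8=18
$t2=27+14=41
$t6=8-1=7
cmp $t6, 4  (cmp 7,4)
bgt again: taken
$t2=41^7=46
$t7=18+7=25
$t2=46+14=60
$t6=7-1=6
cmp $t6, 4  (cmp 6,4)
bgt again: taken
$t2=60^6=58
$t7=25+6=31
$t2=58+14=72
$t6=6-1=5
cmp $t6, 4  (cmp 5,4)
bgt again: taken
$t2=72^5=77
$t7=31+5=36
$t2=77+14=91
$t6=5-1=4
cmp $t6, 4  (cmp 4,4)
bgt again: not taken
halt.

91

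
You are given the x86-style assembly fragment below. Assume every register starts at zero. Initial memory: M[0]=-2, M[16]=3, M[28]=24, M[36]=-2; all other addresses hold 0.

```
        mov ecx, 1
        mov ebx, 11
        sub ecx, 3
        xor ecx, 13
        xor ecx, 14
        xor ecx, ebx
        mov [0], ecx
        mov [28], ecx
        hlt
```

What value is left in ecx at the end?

after mov ecx, 1: ecx=1
after mov ebx, 11: ebx=11
after sub ecx, 3: ecx=1-3=-2
after xor ecx, 13: ecx=(-2)^13=-13
after xor ecx, 14: ecx=(-13)^14=-3
after xor ecx, ebx: ecx=(-3)^11=-10
mov [0], ecx → M[0]=-10
mov [28], ecx → M[28]=-10
halt.

-10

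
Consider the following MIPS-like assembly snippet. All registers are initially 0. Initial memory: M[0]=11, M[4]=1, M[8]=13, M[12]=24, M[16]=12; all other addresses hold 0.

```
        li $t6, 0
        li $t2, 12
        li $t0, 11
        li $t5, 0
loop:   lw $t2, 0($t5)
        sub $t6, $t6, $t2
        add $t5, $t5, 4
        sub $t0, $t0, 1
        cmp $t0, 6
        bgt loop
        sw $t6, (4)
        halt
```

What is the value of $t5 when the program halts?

20

li $t6, 0 → $t6=0
li $t2, 12 → $t2=12
li $t0, 11 → $t0=11
li $t5, 0 → $t5=0
lw $t2, 0($t5) → $t2=M[0]=11
sub $t6, $t6, $t2 → $t6=0-11=-11
add $t5, $t5, 4 → $t5=0+4=4
sub $t0, $t0, 1 → $t0=11-1=10
cmp $t0, 6  (cmp 10,6)
bgt loop: taken
lw $t2, 0($t5) → $t2=M[4]=1
sub $t6, $t6, $t2 → $t6=(-11)-1=-12
add $t5, $t5, 4 → $t5=4+4=8
sub $t0, $t0, 1 → $t0=10-1=9
cmp $t0, 6  (cmp 9,6)
bgt loop: taken
lw $t2, 0($t5) → $t2=M[8]=13
sub $t6, $t6, $t2 → $t6=(-12)-13=-25
add $t5, $t5, 4 → $t5=8+4=12
sub $t0, $t0, 1 → $t0=9-1=8
cmp $t0, 6  (cmp 8,6)
bgt loop: taken
lw $t2, 0($t5) → $t2=M[12]=24
sub $t6, $t6, $t2 → $t6=(-25)-24=-49
add $t5, $t5, 4 → $t5=12+4=16
sub $t0, $t0, 1 → $t0=8-1=7
cmp $t0, 6  (cmp 7,6)
bgt loop: taken
lw $t2, 0($t5) → $t2=M[16]=12
sub $t6, $t6, $t2 → $t6=(-49)-12=-61
add $t5, $t5, 4 → $t5=16+4=20
sub $t0, $t0, 1 → $t0=7-1=6
cmp $t0, 6  (cmp 6,6)
bgt loop: not taken
sw $t6, (4) → M[4]=-61
halt.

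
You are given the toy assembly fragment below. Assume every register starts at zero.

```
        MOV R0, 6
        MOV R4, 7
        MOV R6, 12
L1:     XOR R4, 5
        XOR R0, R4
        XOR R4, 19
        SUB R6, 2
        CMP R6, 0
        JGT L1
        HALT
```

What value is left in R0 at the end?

after MOV R0, 6: R0=6
after MOV R4, 7: R4=7
after MOV R6, 12: R6=12
after XOR R4, 5: R4=7^5=2
after XOR R0, R4: R0=6^2=4
after XOR R4, 19: R4=2^19=17
after SUB R6, 2: R6=12-2=10
CMP R6, 0  (cmp 10,0)
JGT L1: taken
after XOR R4, 5: R4=17^5=20
after XOR R0, R4: R0=4^20=16
after XOR R4, 19: R4=20^19=7
after SUB R6, 2: R6=10-2=8
CMP R6, 0  (cmp 8,0)
JGT L1: taken
after XOR R4, 5: R4=7^5=2
after XOR R0, R4: R0=16^2=18
after XOR R4, 19: R4=2^19=17
after SUB R6, 2: R6=8-2=6
CMP R6, 0  (cmp 6,0)
JGT L1: taken
after XOR R4, 5: R4=17^5=20
after XOR R0, R4: R0=18^20=6
after XOR R4, 19: R4=20^19=7
after SUB R6, 2: R6=6-2=4
CMP R6, 0  (cmp 4,0)
JGT L1: taken
after XOR R4, 5: R4=7^5=2
after XOR R0, R4: R0=6^2=4
after XOR R4, 19: R4=2^19=17
after SUB R6, 2: R6=4-2=2
CMP R6, 0  (cmp 2,0)
JGT L1: taken
after XOR R4, 5: R4=17^5=20
after XOR R0, R4: R0=4^20=16
after XOR R4, 19: R4=20^19=7
after SUB R6, 2: R6=2-2=0
CMP R6, 0  (cmp 0,0)
JGT L1: not taken
halt.

16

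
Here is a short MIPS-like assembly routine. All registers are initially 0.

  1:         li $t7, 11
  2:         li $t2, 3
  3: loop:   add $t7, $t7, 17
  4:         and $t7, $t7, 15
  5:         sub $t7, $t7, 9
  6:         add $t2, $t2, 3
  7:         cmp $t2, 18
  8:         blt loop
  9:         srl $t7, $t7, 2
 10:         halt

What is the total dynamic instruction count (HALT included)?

li $t7, 11 → $t7=11
li $t2, 3 → $t2=3
add $t7, $t7, 17 → $t7=11+17=28
and $t7, $t7, 15 → $t7=28&15=12
sub $t7, $t7, 9 → $t7=12-9=3
add $t2, $t2, 3 → $t2=3+3=6
cmp $t2, 18  (cmp 6,18)
blt loop: taken
add $t7, $t7, 17 → $t7=3+17=20
and $t7, $t7, 15 → $t7=20&15=4
sub $t7, $t7, 9 → $t7=4-9=-5
add $t2, $t2, 3 → $t2=6+3=9
cmp $t2, 18  (cmp 9,18)
blt loop: taken
add $t7, $t7, 17 → $t7=(-5)+17=12
and $t7, $t7, 15 → $t7=12&15=12
sub $t7, $t7, 9 → $t7=12-9=3
add $t2, $t2, 3 → $t2=9+3=12
cmp $t2, 18  (cmp 12,18)
blt loop: taken
add $t7, $t7, 17 → $t7=3+17=20
and $t7, $t7, 15 → $t7=20&15=4
sub $t7, $t7, 9 → $t7=4-9=-5
add $t2, $t2, 3 → $t2=12+3=15
cmp $t2, 18  (cmp 15,18)
blt loop: taken
add $t7, $t7, 17 → $t7=(-5)+17=12
and $t7, $t7, 15 → $t7=12&15=12
sub $t7, $t7, 9 → $t7=12-9=3
add $t2, $t2, 3 → $t2=15+3=18
cmp $t2, 18  (cmp 18,18)
blt loop: not taken
srl $t7, $t7, 2 → $t7=3>>2=0
halt.
Total executed instructions: 34.

34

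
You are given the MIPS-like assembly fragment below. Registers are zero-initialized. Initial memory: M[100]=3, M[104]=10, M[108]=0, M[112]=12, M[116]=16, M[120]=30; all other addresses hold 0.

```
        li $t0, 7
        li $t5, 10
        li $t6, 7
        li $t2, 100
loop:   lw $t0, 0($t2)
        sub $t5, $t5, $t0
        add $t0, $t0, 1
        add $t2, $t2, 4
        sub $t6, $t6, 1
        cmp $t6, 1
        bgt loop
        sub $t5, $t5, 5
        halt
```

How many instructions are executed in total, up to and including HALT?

48

after li $t0, 7: $t0=7
after li $t5, 10: $t5=10
after li $t6, 7: $t6=7
after li $t2, 100: $t2=100
after lw $t0, 0($t2): $t0=M[100]=3
after sub $t5, $t5, $t0: $t5=10-3=7
after add $t0, $t0, 1: $t0=3+1=4
after add $t2, $t2, 4: $t2=100+4=104
after sub $t6, $t6, 1: $t6=7-1=6
cmp $t6, 1  (cmp 6,1)
bgt loop: taken
after lw $t0, 0($t2): $t0=M[104]=10
after sub $t5, $t5, $t0: $t5=7-10=-3
after add $t0, $t0, 1: $t0=10+1=11
after add $t2, $t2, 4: $t2=104+4=108
after sub $t6, $t6, 1: $t6=6-1=5
cmp $t6, 1  (cmp 5,1)
bgt loop: taken
after lw $t0, 0($t2): $t0=M[108]=0
after sub $t5, $t5, $t0: $t5=(-3)-0=-3
after add $t0, $t0, 1: $t0=0+1=1
after add $t2, $t2, 4: $t2=108+4=112
after sub $t6, $t6, 1: $t6=5-1=4
cmp $t6, 1  (cmp 4,1)
bgt loop: taken
after lw $t0, 0($t2): $t0=M[112]=12
after sub $t5, $t5, $t0: $t5=(-3)-12=-15
after add $t0, $t0, 1: $t0=12+1=13
after add $t2, $t2, 4: $t2=112+4=116
after sub $t6, $t6, 1: $t6=4-1=3
cmp $t6, 1  (cmp 3,1)
bgt loop: taken
after lw $t0, 0($t2): $t0=M[116]=16
after sub $t5, $t5, $t0: $t5=(-15)-16=-31
after add $t0, $t0, 1: $t0=16+1=17
after add $t2, $t2, 4: $t2=116+4=120
after sub $t6, $t6, 1: $t6=3-1=2
cmp $t6, 1  (cmp 2,1)
bgt loop: taken
after lw $t0, 0($t2): $t0=M[120]=30
after sub $t5, $t5, $t0: $t5=(-31)-30=-61
after add $t0, $t0, 1: $t0=30+1=31
after add $t2, $t2, 4: $t2=120+4=124
after sub $t6, $t6, 1: $t6=2-1=1
cmp $t6, 1  (cmp 1,1)
bgt loop: not taken
after sub $t5, $t5, 5: $t5=(-61)-5=-66
halt.
Total executed instructions: 48.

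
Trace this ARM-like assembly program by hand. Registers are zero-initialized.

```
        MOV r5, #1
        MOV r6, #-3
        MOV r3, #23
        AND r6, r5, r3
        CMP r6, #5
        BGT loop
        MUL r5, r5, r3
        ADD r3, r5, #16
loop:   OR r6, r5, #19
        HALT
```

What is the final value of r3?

39

MOV r5, #1 → r5=1
MOV r6, #-3 → r6=-3
MOV r3, #23 → r3=23
AND r6, r5, r3 → r6=1&23=1
CMP r6, #5  (cmp 1,5)
BGT loop: not taken
MUL r5, r5, r3 → r5=1*23=23
ADD r3, r5, #16 → r3=23+16=39
OR r6, r5, #19 → r6=23|19=23
halt.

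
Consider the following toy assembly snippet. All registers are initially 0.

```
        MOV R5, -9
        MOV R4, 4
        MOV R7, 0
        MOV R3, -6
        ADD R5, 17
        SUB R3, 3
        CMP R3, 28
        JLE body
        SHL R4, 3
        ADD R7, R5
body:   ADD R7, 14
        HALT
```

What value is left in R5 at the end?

MOV R5, -9 → R5=-9
MOV R4, 4 → R4=4
MOV R7, 0 → R7=0
MOV R3, -6 → R3=-6
ADD R5, 17 → R5=(-9)+17=8
SUB R3, 3 → R3=(-6)-3=-9
CMP R3, 28  (cmp -9,28)
JLE body: taken
ADD R7, 14 → R7=0+14=14
halt.

8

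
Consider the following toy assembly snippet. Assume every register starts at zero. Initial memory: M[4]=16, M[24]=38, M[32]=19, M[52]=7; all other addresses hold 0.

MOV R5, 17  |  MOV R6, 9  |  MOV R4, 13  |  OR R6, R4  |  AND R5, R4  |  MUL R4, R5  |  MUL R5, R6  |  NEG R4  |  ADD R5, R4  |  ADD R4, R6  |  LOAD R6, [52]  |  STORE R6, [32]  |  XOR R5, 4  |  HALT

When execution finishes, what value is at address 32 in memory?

after MOV R5, 17: R5=17
after MOV R6, 9: R6=9
after MOV R4, 13: R4=13
after OR R6, R4: R6=9|13=13
after AND R5, R4: R5=17&13=1
after MUL R4, R5: R4=13*1=13
after MUL R5, R6: R5=1*13=13
after NEG R4: R4=-(13)=-13
after ADD R5, R4: R5=13+(-13)=0
after ADD R4, R6: R4=(-13)+13=0
after LOAD R6, [52]: R6=M[52]=7
STORE R6, [32] → M[32]=7
after XOR R5, 4: R5=0^4=4
halt.

7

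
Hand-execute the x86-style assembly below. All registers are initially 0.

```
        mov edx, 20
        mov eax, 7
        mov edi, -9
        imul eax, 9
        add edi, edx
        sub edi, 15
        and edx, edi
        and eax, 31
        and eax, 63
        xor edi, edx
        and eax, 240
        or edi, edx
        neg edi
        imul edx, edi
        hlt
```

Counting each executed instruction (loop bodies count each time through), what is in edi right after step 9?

-4

edx=20
eax=7
edi=-9
eax=7*9=63
edi=(-9)+20=11
edi=11-15=-4
edx=20&(-4)=20
eax=63&31=31
eax=31&63=31
After step 9: edi = -4.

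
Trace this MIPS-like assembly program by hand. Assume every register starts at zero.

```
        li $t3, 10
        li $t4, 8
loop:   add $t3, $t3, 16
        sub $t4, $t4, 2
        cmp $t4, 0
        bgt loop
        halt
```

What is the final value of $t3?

after li $t3, 10: $t3=10
after li $t4, 8: $t4=8
after add $t3, $t3, 16: $t3=10+16=26
after sub $t4, $t4, 2: $t4=8-2=6
cmp $t4, 0  (cmp 6,0)
bgt loop: taken
after add $t3, $t3, 16: $t3=26+16=42
after sub $t4, $t4, 2: $t4=6-2=4
cmp $t4, 0  (cmp 4,0)
bgt loop: taken
after add $t3, $t3, 16: $t3=42+16=58
after sub $t4, $t4, 2: $t4=4-2=2
cmp $t4, 0  (cmp 2,0)
bgt loop: taken
after add $t3, $t3, 16: $t3=58+16=74
after sub $t4, $t4, 2: $t4=2-2=0
cmp $t4, 0  (cmp 0,0)
bgt loop: not taken
halt.

74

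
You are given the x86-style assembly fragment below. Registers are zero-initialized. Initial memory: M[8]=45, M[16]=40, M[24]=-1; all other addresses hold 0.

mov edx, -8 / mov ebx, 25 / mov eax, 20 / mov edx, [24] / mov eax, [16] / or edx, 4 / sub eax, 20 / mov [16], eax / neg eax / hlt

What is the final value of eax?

-20

mov edx, -8 → edx=-8
mov ebx, 25 → ebx=25
mov eax, 20 → eax=20
mov edx, [24] → edx=M[24]=-1
mov eax, [16] → eax=M[16]=40
or edx, 4 → edx=(-1)|4=-1
sub eax, 20 → eax=40-20=20
mov [16], eax → M[16]=20
neg eax → eax=-(20)=-20
halt.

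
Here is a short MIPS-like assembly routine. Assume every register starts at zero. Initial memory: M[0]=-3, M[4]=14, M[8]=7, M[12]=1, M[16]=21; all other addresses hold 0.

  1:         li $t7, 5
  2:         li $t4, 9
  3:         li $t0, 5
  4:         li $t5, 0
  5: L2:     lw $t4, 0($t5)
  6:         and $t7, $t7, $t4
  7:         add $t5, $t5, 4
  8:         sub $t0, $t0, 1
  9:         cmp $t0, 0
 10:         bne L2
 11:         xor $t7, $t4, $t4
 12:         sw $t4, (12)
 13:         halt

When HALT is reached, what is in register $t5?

$t7=5
$t4=9
$t0=5
$t5=0
$t4=M[0]=-3
$t7=5&(-3)=5
$t5=0+4=4
$t0=5-1=4
cmp $t0, 0  (cmp 4,0)
bne L2: taken
$t4=M[4]=14
$t7=5&14=4
$t5=4+4=8
$t0=4-1=3
cmp $t0, 0  (cmp 3,0)
bne L2: taken
$t4=M[8]=7
$t7=4&7=4
$t5=8+4=12
$t0=3-1=2
cmp $t0, 0  (cmp 2,0)
bne L2: taken
$t4=M[12]=1
$t7=4&1=0
$t5=12+4=16
$t0=2-1=1
cmp $t0, 0  (cmp 1,0)
bne L2: taken
$t4=M[16]=21
$t7=0&21=0
$t5=16+4=20
$t0=1-1=0
cmp $t0, 0  (cmp 0,0)
bne L2: not taken
$t7=21^21=0
sw $t4, (12) → M[12]=21
halt.

20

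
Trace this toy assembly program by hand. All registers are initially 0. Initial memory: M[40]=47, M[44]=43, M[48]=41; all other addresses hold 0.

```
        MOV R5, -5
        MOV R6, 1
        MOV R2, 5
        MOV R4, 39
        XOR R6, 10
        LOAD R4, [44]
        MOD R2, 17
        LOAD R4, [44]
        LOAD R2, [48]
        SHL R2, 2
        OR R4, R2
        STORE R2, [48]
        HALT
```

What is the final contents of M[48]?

164

after MOV R5, -5: R5=-5
after MOV R6, 1: R6=1
after MOV R2, 5: R2=5
after MOV R4, 39: R4=39
after XOR R6, 10: R6=1^10=11
after LOAD R4, [44]: R4=M[44]=43
after MOD R2, 17: R2=5%17=5
after LOAD R4, [44]: R4=M[44]=43
after LOAD R2, [48]: R2=M[48]=41
after SHL R2, 2: R2=41<<2=164
after OR R4, R2: R4=43|164=175
STORE R2, [48] → M[48]=164
halt.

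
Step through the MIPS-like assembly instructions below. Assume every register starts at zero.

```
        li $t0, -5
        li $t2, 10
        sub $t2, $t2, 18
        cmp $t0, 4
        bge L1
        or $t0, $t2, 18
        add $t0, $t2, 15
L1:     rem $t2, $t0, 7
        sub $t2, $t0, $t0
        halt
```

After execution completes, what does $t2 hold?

li $t0, -5 → $t0=-5
li $t2, 10 → $t2=10
sub $t2, $t2, 18 → $t2=10-18=-8
cmp $t0, 4  (cmp -5,4)
bge L1: not taken
or $t0, $t2, 18 → $t0=(-8)|18=-6
add $t0, $t2, 15 → $t0=(-8)+15=7
rem $t2, $t0, 7 → $t2=7%7=0
sub $t2, $t0, $t0 → $t2=7-7=0
halt.

0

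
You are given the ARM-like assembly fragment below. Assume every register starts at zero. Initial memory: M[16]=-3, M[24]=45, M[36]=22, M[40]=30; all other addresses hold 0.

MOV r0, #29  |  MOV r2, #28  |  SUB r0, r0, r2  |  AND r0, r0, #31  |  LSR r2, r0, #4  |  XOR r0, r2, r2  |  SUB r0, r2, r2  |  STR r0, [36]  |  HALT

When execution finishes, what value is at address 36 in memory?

0

MOV r0, #29 → r0=29
MOV r2, #28 → r2=28
SUB r0, r0, r2 → r0=29-28=1
AND r0, r0, #31 → r0=1&31=1
LSR r2, r0, #4 → r2=1>>4=0
XOR r0, r2, r2 → r0=0^0=0
SUB r0, r2, r2 → r0=0-0=0
STR r0, [36] → M[36]=0
halt.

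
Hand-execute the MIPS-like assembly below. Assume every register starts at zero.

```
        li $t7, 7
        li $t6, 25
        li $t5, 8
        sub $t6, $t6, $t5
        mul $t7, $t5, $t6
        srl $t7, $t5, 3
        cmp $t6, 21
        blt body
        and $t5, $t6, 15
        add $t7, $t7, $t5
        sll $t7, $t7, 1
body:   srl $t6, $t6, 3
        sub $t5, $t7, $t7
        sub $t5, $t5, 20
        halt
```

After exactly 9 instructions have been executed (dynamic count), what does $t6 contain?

$t7=7
$t6=25
$t5=8
$t6=25-8=17
$t7=8*17=136
$t7=8>>3=1
cmp $t6, 21  (cmp 17,21)
blt body: taken
$t6=17>>3=2
After step 9: $t6 = 2.

2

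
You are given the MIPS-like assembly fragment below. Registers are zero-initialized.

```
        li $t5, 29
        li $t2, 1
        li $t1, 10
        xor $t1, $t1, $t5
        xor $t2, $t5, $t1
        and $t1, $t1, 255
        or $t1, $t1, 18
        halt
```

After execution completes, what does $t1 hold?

$t5=29
$t2=1
$t1=10
$t1=10^29=23
$t2=29^23=10
$t1=23&255=23
$t1=23|18=23
halt.

23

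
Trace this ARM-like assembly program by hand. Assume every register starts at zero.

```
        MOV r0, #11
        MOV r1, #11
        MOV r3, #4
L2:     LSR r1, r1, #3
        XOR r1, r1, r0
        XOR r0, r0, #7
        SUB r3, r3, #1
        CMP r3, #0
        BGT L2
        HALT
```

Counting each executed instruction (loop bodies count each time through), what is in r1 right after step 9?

10

after MOV r0, #11: r0=11
after MOV r1, #11: r1=11
after MOV r3, #4: r3=4
after LSR r1, r1, #3: r1=11>>3=1
after XOR r1, r1, r0: r1=1^11=10
after XOR r0, r0, #7: r0=11^7=12
after SUB r3, r3, #1: r3=4-1=3
CMP r3, #0  (cmp 3,0)
BGT L2: taken
After step 9: r1 = 10.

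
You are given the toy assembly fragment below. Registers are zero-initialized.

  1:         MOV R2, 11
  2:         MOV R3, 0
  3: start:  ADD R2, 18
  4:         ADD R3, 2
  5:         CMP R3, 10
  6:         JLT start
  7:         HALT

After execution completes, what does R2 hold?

after MOV R2, 11: R2=11
after MOV R3, 0: R3=0
after ADD R2, 18: R2=11+18=29
after ADD R3, 2: R3=0+2=2
CMP R3, 10  (cmp 2,10)
JLT start: taken
after ADD R2, 18: R2=29+18=47
after ADD R3, 2: R3=2+2=4
CMP R3, 10  (cmp 4,10)
JLT start: taken
after ADD R2, 18: R2=47+18=65
after ADD R3, 2: R3=4+2=6
CMP R3, 10  (cmp 6,10)
JLT start: taken
after ADD R2, 18: R2=65+18=83
after ADD R3, 2: R3=6+2=8
CMP R3, 10  (cmp 8,10)
JLT start: taken
after ADD R2, 18: R2=83+18=101
after ADD R3, 2: R3=8+2=10
CMP R3, 10  (cmp 10,10)
JLT start: not taken
halt.

101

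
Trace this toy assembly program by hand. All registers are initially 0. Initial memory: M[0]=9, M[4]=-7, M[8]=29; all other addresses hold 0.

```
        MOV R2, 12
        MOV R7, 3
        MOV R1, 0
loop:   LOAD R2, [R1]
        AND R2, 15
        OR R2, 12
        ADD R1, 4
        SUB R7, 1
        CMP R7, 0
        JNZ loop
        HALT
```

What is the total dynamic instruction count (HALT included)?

MOV R2, 12 → R2=12
MOV R7, 3 → R7=3
MOV R1, 0 → R1=0
LOAD R2, [R1] → R2=M[0]=9
AND R2, 15 → R2=9&15=9
OR R2, 12 → R2=9|12=13
ADD R1, 4 → R1=0+4=4
SUB R7, 1 → R7=3-1=2
CMP R7, 0  (cmp 2,0)
JNZ loop: taken
LOAD R2, [R1] → R2=M[4]=-7
AND R2, 15 → R2=(-7)&15=9
OR R2, 12 → R2=9|12=13
ADD R1, 4 → R1=4+4=8
SUB R7, 1 → R7=2-1=1
CMP R7, 0  (cmp 1,0)
JNZ loop: taken
LOAD R2, [R1] → R2=M[8]=29
AND R2, 15 → R2=29&15=13
OR R2, 12 → R2=13|12=13
ADD R1, 4 → R1=8+4=12
SUB R7, 1 → R7=1-1=0
CMP R7, 0  (cmp 0,0)
JNZ loop: not taken
halt.
Total executed instructions: 25.

25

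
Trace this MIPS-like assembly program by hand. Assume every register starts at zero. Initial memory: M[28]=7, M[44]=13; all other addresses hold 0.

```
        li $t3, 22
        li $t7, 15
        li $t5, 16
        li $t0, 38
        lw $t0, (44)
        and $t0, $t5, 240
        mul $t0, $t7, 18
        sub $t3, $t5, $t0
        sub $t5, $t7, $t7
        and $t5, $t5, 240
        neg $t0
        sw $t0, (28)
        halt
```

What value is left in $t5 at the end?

0

li $t3, 22 → $t3=22
li $t7, 15 → $t7=15
li $t5, 16 → $t5=16
li $t0, 38 → $t0=38
lw $t0, (44) → $t0=M[44]=13
and $t0, $t5, 240 → $t0=16&240=16
mul $t0, $t7, 18 → $t0=15*18=270
sub $t3, $t5, $t0 → $t3=16-270=-254
sub $t5, $t7, $t7 → $t5=15-15=0
and $t5, $t5, 240 → $t5=0&240=0
neg $t0 → $t0=-(270)=-270
sw $t0, (28) → M[28]=-270
halt.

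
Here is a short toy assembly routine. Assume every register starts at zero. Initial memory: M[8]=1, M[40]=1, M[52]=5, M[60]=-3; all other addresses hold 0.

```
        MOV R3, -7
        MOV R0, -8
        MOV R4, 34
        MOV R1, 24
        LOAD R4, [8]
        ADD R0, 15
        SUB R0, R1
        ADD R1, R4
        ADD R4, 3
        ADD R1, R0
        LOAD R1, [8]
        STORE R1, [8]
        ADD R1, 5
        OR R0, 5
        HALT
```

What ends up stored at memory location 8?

R3=-7
R0=-8
R4=34
R1=24
R4=M[8]=1
R0=(-8)+15=7
R0=7-24=-17
R1=24+1=25
R4=1+3=4
R1=25+(-17)=8
R1=M[8]=1
STORE R1, [8] → M[8]=1
R1=1+5=6
R0=(-17)|5=-17
halt.

1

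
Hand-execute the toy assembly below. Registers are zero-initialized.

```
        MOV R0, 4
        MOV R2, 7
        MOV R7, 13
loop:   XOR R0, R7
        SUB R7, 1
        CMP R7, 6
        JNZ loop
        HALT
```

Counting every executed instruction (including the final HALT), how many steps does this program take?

32

MOV R0, 4 → R0=4
MOV R2, 7 → R2=7
MOV R7, 13 → R7=13
XOR R0, R7 → R0=4^13=9
SUB R7, 1 → R7=13-1=12
CMP R7, 6  (cmp 12,6)
JNZ loop: taken
XOR R0, R7 → R0=9^12=5
SUB R7, 1 → R7=12-1=11
CMP R7, 6  (cmp 11,6)
JNZ loop: taken
XOR R0, R7 → R0=5^11=14
SUB R7, 1 → R7=11-1=10
CMP R7, 6  (cmp 10,6)
JNZ loop: taken
XOR R0, R7 → R0=14^10=4
SUB R7, 1 → R7=10-1=9
CMP R7, 6  (cmp 9,6)
JNZ loop: taken
XOR R0, R7 → R0=4^9=13
SUB R7, 1 → R7=9-1=8
CMP R7, 6  (cmp 8,6)
JNZ loop: taken
XOR R0, R7 → R0=13^8=5
SUB R7, 1 → R7=8-1=7
CMP R7, 6  (cmp 7,6)
JNZ loop: taken
XOR R0, R7 → R0=5^7=2
SUB R7, 1 → R7=7-1=6
CMP R7, 6  (cmp 6,6)
JNZ loop: not taken
halt.
Total executed instructions: 32.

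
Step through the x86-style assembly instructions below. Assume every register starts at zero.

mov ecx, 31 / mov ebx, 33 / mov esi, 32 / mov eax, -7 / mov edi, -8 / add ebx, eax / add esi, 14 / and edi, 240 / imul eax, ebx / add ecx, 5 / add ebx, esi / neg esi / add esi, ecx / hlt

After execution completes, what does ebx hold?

ecx=31
ebx=33
esi=32
eax=-7
edi=-8
ebx=33+(-7)=26
esi=32+14=46
edi=(-8)&240=240
eax=(-7)*26=-182
ecx=31+5=36
ebx=26+46=72
esi=-(46)=-46
esi=(-46)+36=-10
halt.

72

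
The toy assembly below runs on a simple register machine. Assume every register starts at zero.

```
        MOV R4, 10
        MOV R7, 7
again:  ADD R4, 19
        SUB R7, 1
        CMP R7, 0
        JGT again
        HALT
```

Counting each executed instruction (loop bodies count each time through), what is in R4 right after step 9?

R4=10
R7=7
R4=10+19=29
R7=7-1=6
CMP R7, 0  (cmp 6,0)
JGT again: taken
R4=29+19=48
R7=6-1=5
CMP R7, 0  (cmp 5,0)
After step 9: R4 = 48.

48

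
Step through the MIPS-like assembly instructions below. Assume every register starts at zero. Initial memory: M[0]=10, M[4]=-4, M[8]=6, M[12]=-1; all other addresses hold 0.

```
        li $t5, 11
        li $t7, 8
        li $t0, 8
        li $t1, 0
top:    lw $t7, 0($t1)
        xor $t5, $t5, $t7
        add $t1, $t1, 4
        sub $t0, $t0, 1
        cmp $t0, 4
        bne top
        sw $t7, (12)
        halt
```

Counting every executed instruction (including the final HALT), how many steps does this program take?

30

after li $t5, 11: $t5=11
after li $t7, 8: $t7=8
after li $t0, 8: $t0=8
after li $t1, 0: $t1=0
after lw $t7, 0($t1): $t7=M[0]=10
after xor $t5, $t5, $t7: $t5=11^10=1
after add $t1, $t1, 4: $t1=0+4=4
after sub $t0, $t0, 1: $t0=8-1=7
cmp $t0, 4  (cmp 7,4)
bne top: taken
after lw $t7, 0($t1): $t7=M[4]=-4
after xor $t5, $t5, $t7: $t5=1^(-4)=-3
after add $t1, $t1, 4: $t1=4+4=8
after sub $t0, $t0, 1: $t0=7-1=6
cmp $t0, 4  (cmp 6,4)
bne top: taken
after lw $t7, 0($t1): $t7=M[8]=6
after xor $t5, $t5, $t7: $t5=(-3)^6=-5
after add $t1, $t1, 4: $t1=8+4=12
after sub $t0, $t0, 1: $t0=6-1=5
cmp $t0, 4  (cmp 5,4)
bne top: taken
after lw $t7, 0($t1): $t7=M[12]=-1
after xor $t5, $t5, $t7: $t5=(-5)^(-1)=4
after add $t1, $t1, 4: $t1=12+4=16
after sub $t0, $t0, 1: $t0=5-1=4
cmp $t0, 4  (cmp 4,4)
bne top: not taken
sw $t7, (12) → M[12]=-1
halt.
Total executed instructions: 30.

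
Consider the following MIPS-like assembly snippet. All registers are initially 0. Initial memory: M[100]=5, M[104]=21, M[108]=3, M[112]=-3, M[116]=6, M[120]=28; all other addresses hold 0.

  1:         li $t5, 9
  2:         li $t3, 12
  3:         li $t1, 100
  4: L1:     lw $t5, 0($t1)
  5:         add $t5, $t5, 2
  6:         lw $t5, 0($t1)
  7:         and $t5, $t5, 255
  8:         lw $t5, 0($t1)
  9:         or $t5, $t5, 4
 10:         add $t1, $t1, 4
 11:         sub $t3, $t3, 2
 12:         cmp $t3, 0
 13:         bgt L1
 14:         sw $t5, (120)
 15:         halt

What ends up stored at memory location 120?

28

li $t5, 9 → $t5=9
li $t3, 12 → $t3=12
li $t1, 100 → $t1=100
lw $t5, 0($t1) → $t5=M[100]=5
add $t5, $t5, 2 → $t5=5+2=7
lw $t5, 0($t1) → $t5=M[100]=5
and $t5, $t5, 255 → $t5=5&255=5
lw $t5, 0($t1) → $t5=M[100]=5
or $t5, $t5, 4 → $t5=5|4=5
add $t1, $t1, 4 → $t1=100+4=104
sub $t3, $t3, 2 → $t3=12-2=10
cmp $t3, 0  (cmp 10,0)
bgt L1: taken
lw $t5, 0($t1) → $t5=M[104]=21
add $t5, $t5, 2 → $t5=21+2=23
lw $t5, 0($t1) → $t5=M[104]=21
and $t5, $t5, 255 → $t5=21&255=21
lw $t5, 0($t1) → $t5=M[104]=21
or $t5, $t5, 4 → $t5=21|4=21
add $t1, $t1, 4 → $t1=104+4=108
sub $t3, $t3, 2 → $t3=10-2=8
cmp $t3, 0  (cmp 8,0)
bgt L1: taken
lw $t5, 0($t1) → $t5=M[108]=3
add $t5, $t5, 2 → $t5=3+2=5
lw $t5, 0($t1) → $t5=M[108]=3
and $t5, $t5, 255 → $t5=3&255=3
lw $t5, 0($t1) → $t5=M[108]=3
or $t5, $t5, 4 → $t5=3|4=7
add $t1, $t1, 4 → $t1=108+4=112
sub $t3, $t3, 2 → $t3=8-2=6
cmp $t3, 0  (cmp 6,0)
bgt L1: taken
lw $t5, 0($t1) → $t5=M[112]=-3
add $t5, $t5, 2 → $t5=(-3)+2=-1
lw $t5, 0($t1) → $t5=M[112]=-3
and $t5, $t5, 255 → $t5=(-3)&255=253
lw $t5, 0($t1) → $t5=M[112]=-3
or $t5, $t5, 4 → $t5=(-3)|4=-3
add $t1, $t1, 4 → $t1=112+4=116
sub $t3, $t3, 2 → $t3=6-2=4
cmp $t3, 0  (cmp 4,0)
bgt L1: taken
lw $t5, 0($t1) → $t5=M[116]=6
add $t5, $t5, 2 → $t5=6+2=8
lw $t5, 0($t1) → $t5=M[116]=6
and $t5, $t5, 255 → $t5=6&255=6
lw $t5, 0($t1) → $t5=M[116]=6
or $t5, $t5, 4 → $t5=6|4=6
add $t1, $t1, 4 → $t1=116+4=120
sub $t3, $t3, 2 → $t3=4-2=2
cmp $t3, 0  (cmp 2,0)
bgt L1: taken
lw $t5, 0($t1) → $t5=M[120]=28
add $t5, $t5, 2 → $t5=28+2=30
lw $t5, 0($t1) → $t5=M[120]=28
and $t5, $t5, 255 → $t5=28&255=28
lw $t5, 0($t1) → $t5=M[120]=28
or $t5, $t5, 4 → $t5=28|4=28
add $t1, $t1, 4 → $t1=120+4=124
sub $t3, $t3, 2 → $t3=2-2=0
cmp $t3, 0  (cmp 0,0)
bgt L1: not taken
sw $t5, (120) → M[120]=28
halt.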